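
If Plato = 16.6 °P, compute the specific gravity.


SG = 259/(259 − P)
SG = 259/(259 − 16.6)

1.0685


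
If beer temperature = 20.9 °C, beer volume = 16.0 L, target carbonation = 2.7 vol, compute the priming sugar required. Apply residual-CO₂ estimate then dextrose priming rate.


residual = 14.695·(0.01821 + 0.09011·e^(−0.04·T));  sugar = (target − residual)·4.0·V
residual = 14.695·(0.01821 + 0.09011·e^(−0.04·20.9)) = 0.8415
sugar = (2.7 − 0.8415)·4.0·16.0

118.9412 g


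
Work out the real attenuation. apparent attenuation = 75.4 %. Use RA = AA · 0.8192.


RA = 75.4 · 0.8192

61.7677 %


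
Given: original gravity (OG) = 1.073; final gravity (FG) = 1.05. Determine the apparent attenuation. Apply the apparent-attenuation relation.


AA = (OG − FG)/(OG − 1) · 100
AA = (1.073 − 1.05)/(1.073 − 1) · 100

31.5068 %


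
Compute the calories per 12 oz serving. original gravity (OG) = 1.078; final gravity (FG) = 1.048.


ABW = (OG−FG)·131.25·0.79/FG;  °P = 259 − 259/SG (for OG→OE and FG→AE);  RE = 0.1808·OE + 0.8192·AE;  Cal = (6.9·ABW + 4·(RE−0.1))·FG·3.55
ABW = (1.078 − 1.048)·131.25·0.79/1.048 = 2.9682
OE = 259 − 259/1.078 = 18.7403 °P
AE = 259 − 259/1.048 = 11.8626 °P
RE = 0.1808·18.7403 + 0.8192·11.8626 = 13.1061 °P
Cal = (6.9·2.9682 + 4·(13.1061−0.1))·1.048·3.55

269.7460 kcal


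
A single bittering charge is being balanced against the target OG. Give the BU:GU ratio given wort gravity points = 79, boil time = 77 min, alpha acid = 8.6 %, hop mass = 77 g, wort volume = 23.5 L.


U = 1.65·0.000125^(GP/1000)·(1−e^(−0.04t))/4.15;  IBU = (α/100)·m·U·1000/V;  BU:GU = IBU/GP
U = 1.65·0.000125^(79/1000)·(1−e^(−0.04·77))/4.15 = 0.1865
IBU = (8.6/100)·77·0.1865·1000/23.5 = 52.5509
BU:GU = 52.5509/79

0.6652


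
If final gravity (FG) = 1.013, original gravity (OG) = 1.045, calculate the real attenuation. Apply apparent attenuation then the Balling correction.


AA = (OG−FG)/(OG−1)·100;  RA = AA·0.8192
AA = (1.045 − 1.013)/(1.045 − 1)·100 = 71.1111
RA = 71.1111·0.8192

58.2542 %


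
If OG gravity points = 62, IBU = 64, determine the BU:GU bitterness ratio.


BU:GU = IBU / OG_points
BU:GU = 64 / 62

1.0323


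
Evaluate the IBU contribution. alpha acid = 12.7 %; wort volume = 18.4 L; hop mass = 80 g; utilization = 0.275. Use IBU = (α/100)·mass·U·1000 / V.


IBU = (12.7/100)·80·0.275·1000 / 18.4

151.8478 IBU


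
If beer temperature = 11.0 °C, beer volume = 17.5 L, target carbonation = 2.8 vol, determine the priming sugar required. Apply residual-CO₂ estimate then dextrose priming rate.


residual = 14.695·(0.01821 + 0.09011·e^(−0.04·T));  sugar = (target − residual)·4.0·V
residual = 14.695·(0.01821 + 0.09011·e^(−0.04·11.0)) = 1.1204
sugar = (2.8 − 1.1204)·4.0·17.5

117.5715 g


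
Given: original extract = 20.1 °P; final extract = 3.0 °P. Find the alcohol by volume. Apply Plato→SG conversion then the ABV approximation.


SG = 259/(259 − P);  ABV = (OG − FG)·131.25
OG = 259/(259 − 20.1) = 1.0841
FG = 259/(259 − 3.0) = 1.0117
ABV = (1.0841 − 1.0117)·131.25

9.5047 % ABV


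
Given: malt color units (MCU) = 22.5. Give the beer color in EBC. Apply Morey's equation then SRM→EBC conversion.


SRM = 1.4922·MCU^0.6859;  EBC = SRM·1.97
SRM = 1.4922·22.5^0.6859 = 12.6267
EBC = 12.6267·1.97

24.8746 EBC


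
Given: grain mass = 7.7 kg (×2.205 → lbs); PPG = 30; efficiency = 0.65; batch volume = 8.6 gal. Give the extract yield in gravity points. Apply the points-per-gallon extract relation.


points = lbs × PPG × eff / vol
lbs = 7.7 × 2.205 = 16.9785
points = 16.9785 × 30 × 0.65 / 8.6

38.4978 points


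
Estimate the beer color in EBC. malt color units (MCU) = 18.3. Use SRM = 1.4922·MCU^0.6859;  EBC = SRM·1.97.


SRM = 1.4922·18.3^0.6859 = 10.9583
EBC = 10.9583·1.97

21.5878 EBC


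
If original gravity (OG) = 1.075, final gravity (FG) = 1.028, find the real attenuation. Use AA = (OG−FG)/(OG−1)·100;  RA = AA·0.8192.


AA = (1.075 − 1.028)/(1.075 − 1)·100 = 62.6667
RA = 62.6667·0.8192

51.3365 %


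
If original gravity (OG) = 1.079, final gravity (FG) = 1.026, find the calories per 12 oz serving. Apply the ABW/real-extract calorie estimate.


ABW = (OG−FG)·131.25·0.79/FG;  °P = 259 − 259/SG (for OG→OE and FG→AE);  RE = 0.1808·OE + 0.8192·AE;  Cal = (6.9·ABW + 4·(RE−0.1))·FG·3.55
ABW = (1.079 − 1.026)·131.25·0.79/1.026 = 5.3562
OE = 259 − 259/1.079 = 18.9629 °P
AE = 259 − 259/1.026 = 6.5634 °P
RE = 0.1808·18.9629 + 0.8192·6.5634 = 8.8052 °P
Cal = (6.9·5.3562 + 4·(8.8052−0.1))·1.026·3.55

261.4385 kcal


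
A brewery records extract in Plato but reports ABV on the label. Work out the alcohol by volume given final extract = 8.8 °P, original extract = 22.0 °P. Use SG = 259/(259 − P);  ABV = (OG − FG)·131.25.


OG = 259/(259 − 22.0) = 1.0928
FG = 259/(259 − 8.8) = 1.0352
ABV = (1.0928 − 1.0352)·131.25

7.5672 % ABV


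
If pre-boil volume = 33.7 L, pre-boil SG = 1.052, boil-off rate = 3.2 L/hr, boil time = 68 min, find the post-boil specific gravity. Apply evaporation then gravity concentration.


V_post = V_pre − rate·(t/60);  SG_post = 1 + (SG_pre−1)·V_pre/V_post
V_post = 33.7 − 3.2·(68/60) = 30.0733
SG_post = 1 + (1.052 − 1)·33.7/30.0733

1.0583


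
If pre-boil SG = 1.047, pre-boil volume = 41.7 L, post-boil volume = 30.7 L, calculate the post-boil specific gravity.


SG_post = 1 + (SG_pre − 1)·V_pre/V_post
pts_pre = (1.047 − 1)·1000 = 47.0000
pts_post = 47.0000·41.7/30.7 = 63.8404
SG_post = 1 + 63.8404/1000

1.0638


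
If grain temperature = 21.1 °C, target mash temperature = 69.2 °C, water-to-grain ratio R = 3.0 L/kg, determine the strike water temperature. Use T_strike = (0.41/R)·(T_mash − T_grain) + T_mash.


T_strike = (0.41/3.0)·(69.2 − 21.1) + 69.2

75.7737 °C


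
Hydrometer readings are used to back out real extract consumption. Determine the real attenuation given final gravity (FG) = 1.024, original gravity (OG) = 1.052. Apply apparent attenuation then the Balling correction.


AA = (OG−FG)/(OG−1)·100;  RA = AA·0.8192
AA = (1.052 − 1.024)/(1.052 − 1)·100 = 53.8462
RA = 53.8462·0.8192

44.1108 %


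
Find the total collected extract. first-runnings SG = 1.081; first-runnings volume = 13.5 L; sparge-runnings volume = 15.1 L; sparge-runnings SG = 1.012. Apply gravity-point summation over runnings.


total = Σ (SG_i − 1)·1000·V_i
first = (1.081 − 1)·1000·13.5 = 1093.5000
sparge = (1.012 − 1)·1000·15.1 = 181.2000
total = 1093.5000 + 181.2000

1274.7000 gravity·L


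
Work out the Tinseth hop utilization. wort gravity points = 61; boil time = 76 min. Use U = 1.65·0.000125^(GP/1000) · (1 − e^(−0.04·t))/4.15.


bigness = 1.65·0.000125^(61/1000) = 0.9537
boil_factor = (1 − e^(−0.04·76))/4.15 = 0.2294
U = 0.9537 · 0.2294

0.2188


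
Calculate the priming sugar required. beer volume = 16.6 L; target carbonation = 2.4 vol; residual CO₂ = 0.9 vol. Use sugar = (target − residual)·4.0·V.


sugar = (2.4 − 0.9)·4.0·16.6

99.6000 g


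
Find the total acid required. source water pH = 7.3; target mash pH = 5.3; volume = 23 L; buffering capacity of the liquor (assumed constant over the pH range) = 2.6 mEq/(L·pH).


acid = buffering capacity · (pH_source − pH_target) · V
acid = 2.6 · (7.3 − 5.3) · 23

119.6000 mEq


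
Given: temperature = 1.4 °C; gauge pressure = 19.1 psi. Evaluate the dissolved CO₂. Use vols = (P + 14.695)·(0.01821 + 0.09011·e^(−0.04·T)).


vols = (19.1 + 14.695)·(0.01821 + 0.09011·e^(−0.04·1.4))

3.4948 volumes


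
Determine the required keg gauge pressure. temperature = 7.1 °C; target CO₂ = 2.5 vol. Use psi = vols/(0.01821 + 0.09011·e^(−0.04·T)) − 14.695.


psi = 2.5/(0.01821 + 0.09011·e^(−0.04·7.1)) − 14.695

14.3606 psi


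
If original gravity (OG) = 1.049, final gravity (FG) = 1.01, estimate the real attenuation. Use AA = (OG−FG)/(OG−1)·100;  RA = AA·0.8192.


AA = (1.049 − 1.01)/(1.049 − 1)·100 = 79.5918
RA = 79.5918·0.8192

65.2016 %


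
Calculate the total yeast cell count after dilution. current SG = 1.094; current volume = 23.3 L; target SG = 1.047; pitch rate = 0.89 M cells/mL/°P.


V_w = V·((SG_c−1)/(SG_t−1)−1);  °P = 259 − 259/SG_t;  cells = rate·(V+V_w)·°P
V_w = 23.3·((1.094−1)/(1.047−1)−1) = 23.3000
V_final = 23.3 + 23.3000 = 46.6000
°P = 259 − 259/1.047 = 11.6266
cells = 0.89·46.6000·11.6266

482.1996 billion cells


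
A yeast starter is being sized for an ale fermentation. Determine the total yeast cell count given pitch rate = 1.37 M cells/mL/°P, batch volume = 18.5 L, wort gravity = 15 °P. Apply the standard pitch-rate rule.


cells (billions) = rate · V_L · °P
cells = 1.37 · 18.5 · 15

380.1750 billion cells


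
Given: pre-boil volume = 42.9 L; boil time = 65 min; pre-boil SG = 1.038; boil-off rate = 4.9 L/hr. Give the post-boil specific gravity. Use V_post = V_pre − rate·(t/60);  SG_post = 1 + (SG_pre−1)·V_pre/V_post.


V_post = 42.9 − 4.9·(65/60) = 37.5917
SG_post = 1 + (1.038 − 1)·42.9/37.5917

1.0434


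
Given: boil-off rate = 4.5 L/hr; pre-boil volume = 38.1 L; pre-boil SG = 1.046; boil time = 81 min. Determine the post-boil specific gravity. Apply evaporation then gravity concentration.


V_post = V_pre − rate·(t/60);  SG_post = 1 + (SG_pre−1)·V_pre/V_post
V_post = 38.1 − 4.5·(81/60) = 32.0250
SG_post = 1 + (1.046 − 1)·38.1/32.0250

1.0547


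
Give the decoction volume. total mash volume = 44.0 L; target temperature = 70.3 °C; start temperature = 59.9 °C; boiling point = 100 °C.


V_dec = V_total·(T_target − T_start)/(T_boil − T_start)
V_dec = 44.0·(70.3 − 59.9)/(100 − 59.9)

11.4115 L


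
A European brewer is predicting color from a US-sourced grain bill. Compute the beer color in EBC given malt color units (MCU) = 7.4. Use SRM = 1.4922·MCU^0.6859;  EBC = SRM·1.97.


SRM = 1.4922·7.4^0.6859 = 5.8889
EBC = 5.8889·1.97

11.6011 EBC


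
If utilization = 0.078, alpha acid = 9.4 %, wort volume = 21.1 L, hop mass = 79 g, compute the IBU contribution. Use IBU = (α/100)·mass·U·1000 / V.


IBU = (9.4/100)·79·0.078·1000 / 21.1

27.4516 IBU


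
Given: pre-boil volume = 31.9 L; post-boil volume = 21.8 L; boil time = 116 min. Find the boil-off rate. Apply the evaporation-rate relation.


rate = (V_pre − V_post) / (t_min/60)
rate = (31.9 − 21.8) / (116/60)

5.2241 L/hr


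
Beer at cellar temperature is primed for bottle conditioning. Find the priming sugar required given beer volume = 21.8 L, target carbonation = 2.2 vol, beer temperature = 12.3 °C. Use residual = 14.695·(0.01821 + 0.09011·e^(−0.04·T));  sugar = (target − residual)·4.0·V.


residual = 14.695·(0.01821 + 0.09011·e^(−0.04·12.3)) = 1.0772
sugar = (2.2 − 1.0772)·4.0·21.8

97.9086 g


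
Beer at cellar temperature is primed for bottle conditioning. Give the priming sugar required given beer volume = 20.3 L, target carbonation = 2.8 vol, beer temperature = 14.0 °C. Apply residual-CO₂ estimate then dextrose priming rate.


residual = 14.695·(0.01821 + 0.09011·e^(−0.04·T));  sugar = (target − residual)·4.0·V
residual = 14.695·(0.01821 + 0.09011·e^(−0.04·14.0)) = 1.0240
sugar = (2.8 − 1.0240)·4.0·20.3

144.2135 g


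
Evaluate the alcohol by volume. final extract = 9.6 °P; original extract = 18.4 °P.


SG = 259/(259 − P);  ABV = (OG − FG)·131.25
OG = 259/(259 − 18.4) = 1.0765
FG = 259/(259 − 9.6) = 1.0385
ABV = (1.0765 − 1.0385)·131.25

4.9853 % ABV


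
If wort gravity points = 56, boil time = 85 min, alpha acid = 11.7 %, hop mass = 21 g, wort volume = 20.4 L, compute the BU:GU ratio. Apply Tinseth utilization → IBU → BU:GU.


U = 1.65·0.000125^(GP/1000)·(1−e^(−0.04t))/4.15;  IBU = (α/100)·m·U·1000/V;  BU:GU = IBU/GP
U = 1.65·0.000125^(56/1000)·(1−e^(−0.04·85))/4.15 = 0.2323
IBU = (11.7/100)·21·0.2323·1000/20.4 = 27.9831
BU:GU = 27.9831/56

0.4997


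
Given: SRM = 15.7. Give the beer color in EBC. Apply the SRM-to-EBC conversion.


EBC = SRM · 1.97
EBC = 15.7 · 1.97

30.9290 EBC


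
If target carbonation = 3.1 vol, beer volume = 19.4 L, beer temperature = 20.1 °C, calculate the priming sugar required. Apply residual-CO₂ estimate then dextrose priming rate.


residual = 14.695·(0.01821 + 0.09011·e^(−0.04·T));  sugar = (target − residual)·4.0·V
residual = 14.695·(0.01821 + 0.09011·e^(−0.04·20.1)) = 0.8602
sugar = (3.1 − 0.8602)·4.0·19.4

173.8079 g


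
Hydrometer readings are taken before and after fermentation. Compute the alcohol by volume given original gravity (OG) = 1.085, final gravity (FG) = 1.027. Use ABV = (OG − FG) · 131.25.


ABV = (1.085 − 1.027) · 131.25

7.6125 % ABV


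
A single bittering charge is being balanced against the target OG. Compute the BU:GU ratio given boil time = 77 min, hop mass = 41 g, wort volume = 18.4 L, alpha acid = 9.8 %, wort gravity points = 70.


U = 1.65·0.000125^(GP/1000)·(1−e^(−0.04t))/4.15;  IBU = (α/100)·m·U·1000/V;  BU:GU = IBU/GP
U = 1.65·0.000125^(70/1000)·(1−e^(−0.04·77))/4.15 = 0.2022
IBU = (9.8/100)·41·0.2022·1000/18.4 = 44.1549
BU:GU = 44.1549/70

0.6308


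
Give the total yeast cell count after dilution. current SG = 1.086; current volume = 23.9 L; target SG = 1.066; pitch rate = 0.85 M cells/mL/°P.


V_w = V·((SG_c−1)/(SG_t−1)−1);  °P = 259 − 259/SG_t;  cells = rate·(V+V_w)·°P
V_w = 23.9·((1.086−1)/(1.066−1)−1) = 7.2424
V_final = 23.9 + 7.2424 = 31.1424
°P = 259 − 259/1.066 = 16.0356
cells = 0.85·31.1424·16.0356

424.4806 billion cells


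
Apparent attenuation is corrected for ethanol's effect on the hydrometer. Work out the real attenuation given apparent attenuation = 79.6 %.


RA = AA · 0.8192
RA = 79.6 · 0.8192

65.2083 %


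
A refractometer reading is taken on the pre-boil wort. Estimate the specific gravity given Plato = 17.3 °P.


SG = 259/(259 − P)
SG = 259/(259 − 17.3)

1.0716


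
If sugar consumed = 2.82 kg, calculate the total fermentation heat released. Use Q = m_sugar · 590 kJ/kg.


Q = 2.82 · 590

1663.8000 kJ


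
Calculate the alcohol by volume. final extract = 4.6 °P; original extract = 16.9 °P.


SG = 259/(259 − P);  ABV = (OG − FG)·131.25
OG = 259/(259 − 16.9) = 1.0698
FG = 259/(259 − 4.6) = 1.0181
ABV = (1.0698 − 1.0181)·131.25

6.7888 % ABV


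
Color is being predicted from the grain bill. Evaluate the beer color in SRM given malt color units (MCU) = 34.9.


SRM = 1.4922 · MCU^0.6859
SRM = 1.4922 · 34.9^0.6859

17.0628 SRM


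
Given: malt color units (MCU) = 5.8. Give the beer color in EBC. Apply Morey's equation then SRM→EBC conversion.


SRM = 1.4922·MCU^0.6859;  EBC = SRM·1.97
SRM = 1.4922·5.8^0.6859 = 4.9827
EBC = 4.9827·1.97

9.8159 EBC


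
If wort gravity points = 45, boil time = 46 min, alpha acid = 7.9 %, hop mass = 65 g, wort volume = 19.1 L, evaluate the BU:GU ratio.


U = 1.65·0.000125^(GP/1000)·(1−e^(−0.04t))/4.15;  IBU = (α/100)·m·U·1000/V;  BU:GU = IBU/GP
U = 1.65·0.000125^(45/1000)·(1−e^(−0.04·46))/4.15 = 0.2232
IBU = (7.9/100)·65·0.2232·1000/19.1 = 60.0059
BU:GU = 60.0059/45

1.3335


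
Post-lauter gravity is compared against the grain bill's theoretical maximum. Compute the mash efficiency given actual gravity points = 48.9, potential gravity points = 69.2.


efficiency = actual / potential × 100
efficiency = 48.9 / 69.2 × 100

70.6647 %


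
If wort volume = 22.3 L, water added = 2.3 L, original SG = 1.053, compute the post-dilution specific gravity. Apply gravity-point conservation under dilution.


SG_new = 1 + (SG_old − 1)·V_old/(V_old + V_water)
pts = (1.053 − 1)·1000·22.3/(22.3 + 2.3) = 48.0447
SG_new = 1 + 48.0447/1000

1.0480


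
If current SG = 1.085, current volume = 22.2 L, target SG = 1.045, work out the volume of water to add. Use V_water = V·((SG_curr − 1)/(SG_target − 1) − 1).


V_water = 22.2·((1.085 − 1)/(1.045 − 1) − 1)

19.7333 L


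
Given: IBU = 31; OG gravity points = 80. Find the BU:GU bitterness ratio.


BU:GU = IBU / OG_points
BU:GU = 31 / 80

0.3875


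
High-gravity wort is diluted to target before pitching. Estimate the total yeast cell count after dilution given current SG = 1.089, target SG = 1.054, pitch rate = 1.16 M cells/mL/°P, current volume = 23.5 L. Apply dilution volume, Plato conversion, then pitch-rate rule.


V_w = V·((SG_c−1)/(SG_t−1)−1);  °P = 259 − 259/SG_t;  cells = rate·(V+V_w)·°P
V_w = 23.5·((1.089−1)/(1.054−1)−1) = 15.2315
V_final = 23.5 + 15.2315 = 38.7315
°P = 259 − 259/1.054 = 13.2694
cells = 1.16·38.7315·13.2694

596.1767 billion cells


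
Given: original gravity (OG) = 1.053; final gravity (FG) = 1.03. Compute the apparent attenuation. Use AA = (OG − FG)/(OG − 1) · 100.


AA = (1.053 − 1.03)/(1.053 − 1) · 100

43.3962 %


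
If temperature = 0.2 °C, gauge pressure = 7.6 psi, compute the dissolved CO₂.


vols = (P + 14.695)·(0.01821 + 0.09011·e^(−0.04·T))
vols = (7.6 + 14.695)·(0.01821 + 0.09011·e^(−0.04·0.2))

2.3990 volumes


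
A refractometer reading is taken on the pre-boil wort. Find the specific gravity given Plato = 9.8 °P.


SG = 259/(259 − P)
SG = 259/(259 − 9.8)

1.0393


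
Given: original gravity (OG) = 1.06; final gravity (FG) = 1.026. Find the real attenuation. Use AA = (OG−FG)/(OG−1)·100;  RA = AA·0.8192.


AA = (1.06 − 1.026)/(1.06 − 1)·100 = 56.6667
RA = 56.6667·0.8192

46.4213 %


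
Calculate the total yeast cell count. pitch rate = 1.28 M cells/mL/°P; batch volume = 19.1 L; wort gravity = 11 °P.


cells (billions) = rate · V_L · °P
cells = 1.28 · 19.1 · 11

268.9280 billion cells


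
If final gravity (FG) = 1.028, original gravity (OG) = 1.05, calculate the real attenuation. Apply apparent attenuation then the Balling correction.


AA = (OG−FG)/(OG−1)·100;  RA = AA·0.8192
AA = (1.05 − 1.028)/(1.05 − 1)·100 = 44.0000
RA = 44.0000·0.8192

36.0448 %


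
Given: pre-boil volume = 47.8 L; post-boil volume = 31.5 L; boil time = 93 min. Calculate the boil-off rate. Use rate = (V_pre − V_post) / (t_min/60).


rate = (47.8 − 31.5) / (93/60)

10.5161 L/hr


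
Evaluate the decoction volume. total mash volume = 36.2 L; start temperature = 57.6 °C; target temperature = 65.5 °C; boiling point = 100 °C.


V_dec = V_total·(T_target − T_start)/(T_boil − T_start)
V_dec = 36.2·(65.5 − 57.6)/(100 − 57.6)

6.7448 L


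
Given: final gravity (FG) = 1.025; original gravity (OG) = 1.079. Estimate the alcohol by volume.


ABV = (OG − FG) · 131.25
ABV = (1.079 − 1.025) · 131.25

7.0875 % ABV


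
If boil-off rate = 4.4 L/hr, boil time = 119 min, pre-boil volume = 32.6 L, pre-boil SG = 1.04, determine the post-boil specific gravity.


V_post = V_pre − rate·(t/60);  SG_post = 1 + (SG_pre−1)·V_pre/V_post
V_post = 32.6 − 4.4·(119/60) = 23.8733
SG_post = 1 + (1.04 − 1)·32.6/23.8733

1.0546


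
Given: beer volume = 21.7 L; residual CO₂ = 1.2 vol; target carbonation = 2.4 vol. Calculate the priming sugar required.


sugar = (target − residual)·4.0·V
sugar = (2.4 − 1.2)·4.0·21.7

104.1600 g


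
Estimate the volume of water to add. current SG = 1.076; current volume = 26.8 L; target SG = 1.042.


V_water = V·((SG_curr − 1)/(SG_target − 1) − 1)
V_water = 26.8·((1.076 − 1)/(1.042 − 1) − 1)

21.6952 L


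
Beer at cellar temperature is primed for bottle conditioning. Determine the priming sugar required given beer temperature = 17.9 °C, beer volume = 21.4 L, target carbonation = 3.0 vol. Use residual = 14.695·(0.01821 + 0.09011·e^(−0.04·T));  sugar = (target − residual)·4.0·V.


residual = 14.695·(0.01821 + 0.09011·e^(−0.04·17.9)) = 0.9147
sugar = (3.0 − 0.9147)·4.0·21.4

178.4999 g


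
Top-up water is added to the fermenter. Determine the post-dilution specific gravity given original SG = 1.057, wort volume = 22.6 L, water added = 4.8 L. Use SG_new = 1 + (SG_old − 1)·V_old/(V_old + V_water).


pts = (1.057 − 1)·1000·22.6/(22.6 + 4.8) = 47.0146
SG_new = 1 + 47.0146/1000

1.0470


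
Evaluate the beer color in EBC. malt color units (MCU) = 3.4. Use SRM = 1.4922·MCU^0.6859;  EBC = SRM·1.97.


SRM = 1.4922·3.4^0.6859 = 3.4544
EBC = 3.4544·1.97

6.8051 EBC


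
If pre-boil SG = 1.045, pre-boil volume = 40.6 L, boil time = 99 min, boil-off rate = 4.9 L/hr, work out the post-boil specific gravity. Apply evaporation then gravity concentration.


V_post = V_pre − rate·(t/60);  SG_post = 1 + (SG_pre−1)·V_pre/V_post
V_post = 40.6 − 4.9·(99/60) = 32.5150
SG_post = 1 + (1.045 − 1)·40.6/32.5150

1.0562


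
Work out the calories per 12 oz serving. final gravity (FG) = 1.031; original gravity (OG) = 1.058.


ABW = (OG−FG)·131.25·0.79/FG;  °P = 259 − 259/SG (for OG→OE and FG→AE);  RE = 0.1808·OE + 0.8192·AE;  Cal = (6.9·ABW + 4·(RE−0.1))·FG·3.55
ABW = (1.058 − 1.031)·131.25·0.79/1.031 = 2.7154
OE = 259 − 259/1.058 = 14.1985 °P
AE = 259 − 259/1.031 = 7.7876 °P
RE = 0.1808·14.1985 + 0.8192·7.7876 = 8.9467 °P
Cal = (6.9·2.7154 + 4·(8.9467−0.1))·1.031·3.55

198.0924 kcal


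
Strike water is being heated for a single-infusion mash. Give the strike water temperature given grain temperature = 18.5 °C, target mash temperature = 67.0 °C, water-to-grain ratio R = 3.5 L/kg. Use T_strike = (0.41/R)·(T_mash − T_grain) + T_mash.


T_strike = (0.41/3.5)·(67.0 − 18.5) + 67.0

72.6814 °C


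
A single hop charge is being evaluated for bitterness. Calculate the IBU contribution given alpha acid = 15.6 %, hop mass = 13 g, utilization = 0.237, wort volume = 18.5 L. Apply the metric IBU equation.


IBU = (α/100)·mass·U·1000 / V
IBU = (15.6/100)·13·0.237·1000 / 18.5

25.9803 IBU


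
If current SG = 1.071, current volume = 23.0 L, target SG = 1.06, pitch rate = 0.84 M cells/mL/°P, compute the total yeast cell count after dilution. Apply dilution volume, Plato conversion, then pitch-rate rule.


V_w = V·((SG_c−1)/(SG_t−1)−1);  °P = 259 − 259/SG_t;  cells = rate·(V+V_w)·°P
V_w = 23.0·((1.071−1)/(1.06−1)−1) = 4.2167
V_final = 23.0 + 4.2167 = 27.2167
°P = 259 − 259/1.06 = 14.6604
cells = 0.84·27.2167·14.6604

335.1655 billion cells


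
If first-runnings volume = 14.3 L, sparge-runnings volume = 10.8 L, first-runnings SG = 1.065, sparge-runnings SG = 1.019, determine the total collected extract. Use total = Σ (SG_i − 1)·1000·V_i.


first = (1.065 − 1)·1000·14.3 = 929.5000
sparge = (1.019 − 1)·1000·10.8 = 205.2000
total = 929.5000 + 205.2000

1134.7000 gravity·L


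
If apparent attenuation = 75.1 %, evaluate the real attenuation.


RA = AA · 0.8192
RA = 75.1 · 0.8192

61.5219 %


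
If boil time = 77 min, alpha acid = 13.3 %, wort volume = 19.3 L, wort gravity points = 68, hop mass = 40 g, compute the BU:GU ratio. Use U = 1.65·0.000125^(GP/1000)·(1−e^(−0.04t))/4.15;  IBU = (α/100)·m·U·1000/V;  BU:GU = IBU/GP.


U = 1.65·0.000125^(68/1000)·(1−e^(−0.04·77))/4.15 = 0.2059
IBU = (13.3/100)·40·0.2059·1000/19.3 = 56.7475
BU:GU = 56.7475/68

0.8345


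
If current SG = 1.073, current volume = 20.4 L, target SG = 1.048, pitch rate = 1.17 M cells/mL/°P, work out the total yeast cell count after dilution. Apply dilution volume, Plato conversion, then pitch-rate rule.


V_w = V·((SG_c−1)/(SG_t−1)−1);  °P = 259 − 259/SG_t;  cells = rate·(V+V_w)·°P
V_w = 20.4·((1.073−1)/(1.048−1)−1) = 10.6250
V_final = 20.4 + 10.6250 = 31.0250
°P = 259 − 259/1.048 = 11.8626
cells = 1.17·31.0250·11.8626

430.6033 billion cells


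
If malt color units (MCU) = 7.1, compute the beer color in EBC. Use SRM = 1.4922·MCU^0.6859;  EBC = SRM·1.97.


SRM = 1.4922·7.1^0.6859 = 5.7241
EBC = 5.7241·1.97

11.2764 EBC


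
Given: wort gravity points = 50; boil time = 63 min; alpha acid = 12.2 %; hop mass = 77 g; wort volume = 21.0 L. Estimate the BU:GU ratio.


U = 1.65·0.000125^(GP/1000)·(1−e^(−0.04t))/4.15;  IBU = (α/100)·m·U·1000/V;  BU:GU = IBU/GP
U = 1.65·0.000125^(50/1000)·(1−e^(−0.04·63))/4.15 = 0.2333
IBU = (12.2/100)·77·0.2333·1000/21.0 = 104.3478
BU:GU = 104.3478/50

2.0870


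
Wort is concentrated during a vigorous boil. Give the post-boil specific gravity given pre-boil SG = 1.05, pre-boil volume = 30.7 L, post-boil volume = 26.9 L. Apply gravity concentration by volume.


SG_post = 1 + (SG_pre − 1)·V_pre/V_post
pts_pre = (1.05 − 1)·1000 = 50.0000
pts_post = 50.0000·30.7/26.9 = 57.0632
SG_post = 1 + 57.0632/1000

1.0571


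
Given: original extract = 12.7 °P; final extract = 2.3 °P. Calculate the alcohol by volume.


SG = 259/(259 − P);  ABV = (OG − FG)·131.25
OG = 259/(259 − 12.7) = 1.0516
FG = 259/(259 − 2.3) = 1.0090
ABV = (1.0516 − 1.0090)·131.25

5.5917 % ABV


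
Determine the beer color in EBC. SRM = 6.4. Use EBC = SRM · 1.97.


EBC = 6.4 · 1.97

12.6080 EBC


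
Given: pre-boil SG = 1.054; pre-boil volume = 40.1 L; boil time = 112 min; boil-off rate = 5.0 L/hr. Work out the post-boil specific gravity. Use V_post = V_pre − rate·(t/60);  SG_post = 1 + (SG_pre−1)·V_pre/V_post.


V_post = 40.1 − 5.0·(112/60) = 30.7667
SG_post = 1 + (1.054 − 1)·40.1/30.7667

1.0704


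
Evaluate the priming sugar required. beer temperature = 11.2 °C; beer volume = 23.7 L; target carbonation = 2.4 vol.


residual = 14.695·(0.01821 + 0.09011·e^(−0.04·T));  sugar = (target − residual)·4.0·V
residual = 14.695·(0.01821 + 0.09011·e^(−0.04·11.2)) = 1.1136
sugar = (2.4 − 1.1136)·4.0·23.7

121.9496 g


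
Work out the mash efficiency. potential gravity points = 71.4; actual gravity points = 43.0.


efficiency = actual / potential × 100
efficiency = 43.0 / 71.4 × 100

60.2241 %


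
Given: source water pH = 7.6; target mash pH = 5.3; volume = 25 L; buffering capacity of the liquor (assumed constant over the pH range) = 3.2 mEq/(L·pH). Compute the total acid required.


acid = buffering capacity · (pH_source − pH_target) · V
acid = 3.2 · (7.6 − 5.3) · 25

184.0000 mEq


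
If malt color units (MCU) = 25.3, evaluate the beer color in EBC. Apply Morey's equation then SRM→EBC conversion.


SRM = 1.4922·MCU^0.6859;  EBC = SRM·1.97
SRM = 1.4922·25.3^0.6859 = 13.6845
EBC = 13.6845·1.97

26.9584 EBC


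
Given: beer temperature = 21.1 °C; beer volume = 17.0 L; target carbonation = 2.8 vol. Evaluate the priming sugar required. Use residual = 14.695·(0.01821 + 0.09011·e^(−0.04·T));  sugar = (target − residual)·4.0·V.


residual = 14.695·(0.01821 + 0.09011·e^(−0.04·21.1)) = 0.8370
sugar = (2.8 − 0.8370)·4.0·17.0

133.4860 g


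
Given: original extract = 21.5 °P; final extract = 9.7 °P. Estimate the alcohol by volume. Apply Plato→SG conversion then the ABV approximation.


SG = 259/(259 − P);  ABV = (OG − FG)·131.25
OG = 259/(259 − 21.5) = 1.0905
FG = 259/(259 − 9.7) = 1.0389
ABV = (1.0905 − 1.0389)·131.25

6.7748 % ABV


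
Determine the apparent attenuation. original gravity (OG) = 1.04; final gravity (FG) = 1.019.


AA = (OG − FG)/(OG − 1) · 100
AA = (1.04 − 1.019)/(1.04 − 1) · 100

52.5000 %


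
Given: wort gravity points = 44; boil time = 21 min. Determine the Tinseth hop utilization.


U = 1.65·0.000125^(GP/1000) · (1 − e^(−0.04·t))/4.15
bigness = 1.65·0.000125^(44/1000) = 1.1111
boil_factor = (1 − e^(−0.04·21))/4.15 = 0.1369
U = 1.1111 · 0.1369

0.1521


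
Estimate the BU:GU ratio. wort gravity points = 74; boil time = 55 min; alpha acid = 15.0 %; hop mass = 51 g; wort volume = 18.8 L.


U = 1.65·0.000125^(GP/1000)·(1−e^(−0.04t))/4.15;  IBU = (α/100)·m·U·1000/V;  BU:GU = IBU/GP
U = 1.65·0.000125^(74/1000)·(1−e^(−0.04·55))/4.15 = 0.1818
IBU = (15.0/100)·51·0.1818·1000/18.8 = 73.9790
BU:GU = 73.9790/74

0.9997


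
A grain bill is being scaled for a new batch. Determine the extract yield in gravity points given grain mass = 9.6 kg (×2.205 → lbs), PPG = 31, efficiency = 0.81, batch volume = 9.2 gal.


points = lbs × PPG × eff / vol
lbs = 9.6 × 2.205 = 21.1680
points = 21.1680 × 31 × 0.81 / 9.2

57.7748 points


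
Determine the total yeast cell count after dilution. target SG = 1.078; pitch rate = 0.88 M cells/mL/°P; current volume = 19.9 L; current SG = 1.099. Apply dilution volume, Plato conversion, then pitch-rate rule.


V_w = V·((SG_c−1)/(SG_t−1)−1);  °P = 259 − 259/SG_t;  cells = rate·(V+V_w)·°P
V_w = 19.9·((1.099−1)/(1.078−1)−1) = 5.3577
V_final = 19.9 + 5.3577 = 25.2577
°P = 259 − 259/1.078 = 18.7403
cells = 0.88·25.2577·18.7403

416.5354 billion cells


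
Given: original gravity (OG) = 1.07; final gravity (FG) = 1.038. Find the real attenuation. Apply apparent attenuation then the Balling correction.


AA = (OG−FG)/(OG−1)·100;  RA = AA·0.8192
AA = (1.07 − 1.038)/(1.07 − 1)·100 = 45.7143
RA = 45.7143·0.8192

37.4491 %


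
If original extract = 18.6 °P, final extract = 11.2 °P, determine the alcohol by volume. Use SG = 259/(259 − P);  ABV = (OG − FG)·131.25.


OG = 259/(259 − 18.6) = 1.0774
FG = 259/(259 − 11.2) = 1.0452
ABV = (1.0774 − 1.0452)·131.25

4.2227 % ABV


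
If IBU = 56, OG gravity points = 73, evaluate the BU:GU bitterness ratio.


BU:GU = IBU / OG_points
BU:GU = 56 / 73

0.7671


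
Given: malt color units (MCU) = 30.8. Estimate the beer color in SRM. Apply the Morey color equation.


SRM = 1.4922 · MCU^0.6859
SRM = 1.4922 · 30.8^0.6859

15.6612 SRM


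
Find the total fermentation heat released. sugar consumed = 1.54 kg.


Q = m_sugar · 590 kJ/kg
Q = 1.54 · 590

908.6000 kJ


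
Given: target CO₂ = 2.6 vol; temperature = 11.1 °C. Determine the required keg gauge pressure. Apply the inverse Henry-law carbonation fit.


psi = vols/(0.01821 + 0.09011·e^(−0.04·T)) − 14.695
psi = 2.6/(0.01821 + 0.09011·e^(−0.04·11.1)) − 14.695

19.5099 psi


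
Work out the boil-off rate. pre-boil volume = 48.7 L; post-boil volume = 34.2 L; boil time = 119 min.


rate = (V_pre − V_post) / (t_min/60)
rate = (48.7 − 34.2) / (119/60)

7.3109 L/hr


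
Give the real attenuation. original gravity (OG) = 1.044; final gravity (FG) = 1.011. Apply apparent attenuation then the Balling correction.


AA = (OG−FG)/(OG−1)·100;  RA = AA·0.8192
AA = (1.044 − 1.011)/(1.044 − 1)·100 = 75.0000
RA = 75.0000·0.8192

61.4400 %


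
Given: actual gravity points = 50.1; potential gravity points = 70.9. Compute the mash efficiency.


efficiency = actual / potential × 100
efficiency = 50.1 / 70.9 × 100

70.6629 %


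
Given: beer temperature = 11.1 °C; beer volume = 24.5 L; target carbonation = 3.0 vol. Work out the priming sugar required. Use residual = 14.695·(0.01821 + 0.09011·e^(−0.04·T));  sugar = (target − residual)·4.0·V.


residual = 14.695·(0.01821 + 0.09011·e^(−0.04·11.1)) = 1.1170
sugar = (3.0 − 1.1170)·4.0·24.5

184.5337 g


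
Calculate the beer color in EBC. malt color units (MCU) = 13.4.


SRM = 1.4922·MCU^0.6859;  EBC = SRM·1.97
SRM = 1.4922·13.4^0.6859 = 8.8493
EBC = 8.8493·1.97

17.4331 EBC


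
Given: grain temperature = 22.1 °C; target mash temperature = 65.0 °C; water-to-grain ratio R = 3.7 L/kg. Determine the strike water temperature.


T_strike = (0.41/R)·(T_mash − T_grain) + T_mash
T_strike = (0.41/3.7)·(65.0 − 22.1) + 65.0

69.7538 °C


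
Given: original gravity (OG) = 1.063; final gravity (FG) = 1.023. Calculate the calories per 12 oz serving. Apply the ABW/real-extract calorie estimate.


ABW = (OG−FG)·131.25·0.79/FG;  °P = 259 − 259/SG (for OG→OE and FG→AE);  RE = 0.1808·OE + 0.8192·AE;  Cal = (6.9·ABW + 4·(RE−0.1))·FG·3.55
ABW = (1.063 − 1.023)·131.25·0.79/1.023 = 4.0543
OE = 259 − 259/1.063 = 15.3500 °P
AE = 259 − 259/1.023 = 5.8231 °P
RE = 0.1808·15.3500 + 0.8192·5.8231 = 7.5455 °P
Cal = (6.9·4.0543 + 4·(7.5455−0.1))·1.023·3.55

209.7512 kcal


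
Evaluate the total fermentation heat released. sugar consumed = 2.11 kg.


Q = m_sugar · 590 kJ/kg
Q = 2.11 · 590

1244.9000 kJ


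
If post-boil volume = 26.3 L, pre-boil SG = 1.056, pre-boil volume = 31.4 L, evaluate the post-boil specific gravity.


SG_post = 1 + (SG_pre − 1)·V_pre/V_post
pts_pre = (1.056 − 1)·1000 = 56.0000
pts_post = 56.0000·31.4/26.3 = 66.8593
SG_post = 1 + 66.8593/1000

1.0669


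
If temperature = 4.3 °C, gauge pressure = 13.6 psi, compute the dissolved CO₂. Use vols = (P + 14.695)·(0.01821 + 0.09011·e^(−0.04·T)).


vols = (13.6 + 14.695)·(0.01821 + 0.09011·e^(−0.04·4.3))

2.6620 volumes


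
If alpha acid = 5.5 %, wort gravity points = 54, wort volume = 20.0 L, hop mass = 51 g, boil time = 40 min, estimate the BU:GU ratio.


U = 1.65·0.000125^(GP/1000)·(1−e^(−0.04t))/4.15;  IBU = (α/100)·m·U·1000/V;  BU:GU = IBU/GP
U = 1.65·0.000125^(54/1000)·(1−e^(−0.04·40))/4.15 = 0.1953
IBU = (5.5/100)·51·0.1953·1000/20.0 = 27.3925
BU:GU = 27.3925/54

0.5073


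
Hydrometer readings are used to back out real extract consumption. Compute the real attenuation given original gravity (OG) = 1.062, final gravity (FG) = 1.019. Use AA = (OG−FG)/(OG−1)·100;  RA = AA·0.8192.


AA = (1.062 − 1.019)/(1.062 − 1)·100 = 69.3548
RA = 69.3548·0.8192

56.8155 %


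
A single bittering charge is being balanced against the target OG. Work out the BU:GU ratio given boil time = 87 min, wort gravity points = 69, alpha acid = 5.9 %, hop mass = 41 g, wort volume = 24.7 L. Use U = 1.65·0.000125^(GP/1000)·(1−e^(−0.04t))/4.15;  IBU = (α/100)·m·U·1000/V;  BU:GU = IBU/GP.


U = 1.65·0.000125^(69/1000)·(1−e^(−0.04·87))/4.15 = 0.2073
IBU = (5.9/100)·41·0.2073·1000/24.7 = 20.2989
BU:GU = 20.2989/69

0.2942


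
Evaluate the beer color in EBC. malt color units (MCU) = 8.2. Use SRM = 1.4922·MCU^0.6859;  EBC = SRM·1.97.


SRM = 1.4922·8.2^0.6859 = 6.3185
EBC = 6.3185·1.97

12.4474 EBC


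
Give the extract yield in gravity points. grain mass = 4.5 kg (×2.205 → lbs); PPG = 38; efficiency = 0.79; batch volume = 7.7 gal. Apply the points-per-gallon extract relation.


points = lbs × PPG × eff / vol
lbs = 4.5 × 2.205 = 9.9225
points = 9.9225 × 38 × 0.79 / 7.7

38.6849 points


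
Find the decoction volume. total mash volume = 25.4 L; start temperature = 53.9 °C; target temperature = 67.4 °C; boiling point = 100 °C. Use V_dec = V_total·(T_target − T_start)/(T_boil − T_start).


V_dec = 25.4·(67.4 − 53.9)/(100 − 53.9)

7.4382 L


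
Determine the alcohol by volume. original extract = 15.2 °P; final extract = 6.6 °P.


SG = 259/(259 − P);  ABV = (OG − FG)·131.25
OG = 259/(259 − 15.2) = 1.0623
FG = 259/(259 − 6.6) = 1.0261
ABV = (1.0623 − 1.0261)·131.25

4.7509 % ABV


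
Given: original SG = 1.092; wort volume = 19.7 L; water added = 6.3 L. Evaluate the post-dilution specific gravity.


SG_new = 1 + (SG_old − 1)·V_old/(V_old + V_water)
pts = (1.092 − 1)·1000·19.7/(19.7 + 6.3) = 69.7077
SG_new = 1 + 69.7077/1000

1.0697


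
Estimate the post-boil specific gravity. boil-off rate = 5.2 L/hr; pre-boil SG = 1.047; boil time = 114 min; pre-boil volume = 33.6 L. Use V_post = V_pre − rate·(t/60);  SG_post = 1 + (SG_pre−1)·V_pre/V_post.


V_post = 33.6 − 5.2·(114/60) = 23.7200
SG_post = 1 + (1.047 − 1)·33.6/23.7200

1.0666


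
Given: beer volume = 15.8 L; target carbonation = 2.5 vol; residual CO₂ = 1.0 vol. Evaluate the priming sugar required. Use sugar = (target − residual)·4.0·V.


sugar = (2.5 − 1.0)·4.0·15.8

94.8000 g


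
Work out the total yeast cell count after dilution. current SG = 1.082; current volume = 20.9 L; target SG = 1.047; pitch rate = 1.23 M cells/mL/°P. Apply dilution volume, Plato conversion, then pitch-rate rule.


V_w = V·((SG_c−1)/(SG_t−1)−1);  °P = 259 − 259/SG_t;  cells = rate·(V+V_w)·°P
V_w = 20.9·((1.082−1)/(1.047−1)−1) = 15.5638
V_final = 20.9 + 15.5638 = 36.4638
°P = 259 − 259/1.047 = 11.6266
cells = 1.23·36.4638·11.6266

521.4568 billion cells


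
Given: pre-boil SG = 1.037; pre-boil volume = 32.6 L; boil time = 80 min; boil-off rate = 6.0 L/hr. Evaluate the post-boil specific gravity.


V_post = V_pre − rate·(t/60);  SG_post = 1 + (SG_pre−1)·V_pre/V_post
V_post = 32.6 − 6.0·(80/60) = 24.6000
SG_post = 1 + (1.037 − 1)·32.6/24.6000

1.0490


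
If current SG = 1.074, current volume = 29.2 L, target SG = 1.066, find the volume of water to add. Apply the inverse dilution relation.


V_water = V·((SG_curr − 1)/(SG_target − 1) − 1)
V_water = 29.2·((1.074 − 1)/(1.066 − 1) − 1)

3.5394 L


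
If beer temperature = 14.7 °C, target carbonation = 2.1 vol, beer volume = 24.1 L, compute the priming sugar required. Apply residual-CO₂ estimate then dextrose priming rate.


residual = 14.695·(0.01821 + 0.09011·e^(−0.04·T));  sugar = (target − residual)·4.0·V
residual = 14.695·(0.01821 + 0.09011·e^(−0.04·14.7)) = 1.0031
sugar = (2.1 − 1.0031)·4.0·24.1

105.7424 g


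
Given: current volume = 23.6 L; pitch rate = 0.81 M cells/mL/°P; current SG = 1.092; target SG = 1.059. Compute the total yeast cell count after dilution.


V_w = V·((SG_c−1)/(SG_t−1)−1);  °P = 259 − 259/SG_t;  cells = rate·(V+V_w)·°P
V_w = 23.6·((1.092−1)/(1.059−1)−1) = 13.2000
V_final = 23.6 + 13.2000 = 36.8000
°P = 259 − 259/1.059 = 14.4297
cells = 0.81·36.8000·14.4297

430.1190 billion cells


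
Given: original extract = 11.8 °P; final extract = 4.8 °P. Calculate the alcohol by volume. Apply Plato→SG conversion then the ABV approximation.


SG = 259/(259 − P);  ABV = (OG − FG)·131.25
OG = 259/(259 − 11.8) = 1.0477
FG = 259/(259 − 4.8) = 1.0189
ABV = (1.0477 − 1.0189)·131.25

3.7868 % ABV


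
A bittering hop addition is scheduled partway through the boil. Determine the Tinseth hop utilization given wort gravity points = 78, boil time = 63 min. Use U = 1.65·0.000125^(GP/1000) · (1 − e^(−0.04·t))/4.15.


bigness = 1.65·0.000125^(78/1000) = 0.8185
boil_factor = (1 − e^(−0.04·63))/4.15 = 0.2216
U = 0.8185 · 0.2216

0.1814


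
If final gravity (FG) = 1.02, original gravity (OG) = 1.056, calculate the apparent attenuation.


AA = (OG − FG)/(OG − 1) · 100
AA = (1.056 − 1.02)/(1.056 − 1) · 100

64.2857 %


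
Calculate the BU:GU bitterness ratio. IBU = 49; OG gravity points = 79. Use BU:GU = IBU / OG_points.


BU:GU = 49 / 79

0.6203


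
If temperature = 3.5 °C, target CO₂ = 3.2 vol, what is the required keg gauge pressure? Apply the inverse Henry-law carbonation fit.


psi = vols/(0.01821 + 0.09011·e^(−0.04·T)) − 14.695
psi = 3.2/(0.01821 + 0.09011·e^(−0.04·3.5)) − 14.695

18.4492 psi


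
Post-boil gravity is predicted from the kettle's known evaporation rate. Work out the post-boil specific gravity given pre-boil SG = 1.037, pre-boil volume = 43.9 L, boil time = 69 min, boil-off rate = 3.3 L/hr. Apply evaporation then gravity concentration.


V_post = V_pre − rate·(t/60);  SG_post = 1 + (SG_pre−1)·V_pre/V_post
V_post = 43.9 − 3.3·(69/60) = 40.1050
SG_post = 1 + (1.037 − 1)·43.9/40.1050

1.0405


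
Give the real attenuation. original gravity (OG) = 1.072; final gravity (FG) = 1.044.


AA = (OG−FG)/(OG−1)·100;  RA = AA·0.8192
AA = (1.072 − 1.044)/(1.072 − 1)·100 = 38.8889
RA = 38.8889·0.8192

31.8578 %
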